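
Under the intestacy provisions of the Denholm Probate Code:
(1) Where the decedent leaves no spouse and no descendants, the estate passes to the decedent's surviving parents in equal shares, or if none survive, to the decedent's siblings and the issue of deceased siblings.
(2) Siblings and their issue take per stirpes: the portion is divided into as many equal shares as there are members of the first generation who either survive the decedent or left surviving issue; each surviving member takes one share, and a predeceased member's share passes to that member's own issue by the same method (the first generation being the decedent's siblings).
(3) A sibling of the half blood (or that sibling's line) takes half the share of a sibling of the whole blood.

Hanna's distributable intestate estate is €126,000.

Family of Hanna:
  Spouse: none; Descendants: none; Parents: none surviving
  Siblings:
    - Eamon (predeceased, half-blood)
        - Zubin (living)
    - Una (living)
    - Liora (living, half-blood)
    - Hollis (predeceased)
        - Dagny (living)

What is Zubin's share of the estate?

Zubin receives €21,000.

The entire €126,000 passes to the siblings and their issue.
Counting each half-blood sibling's line as half a unit, there are 3 units in €126,000, so one unit is €42,000. Whole-blood lines (Una and Hollis) take €42,000 each; half-blood lines (Eamon and Liora) take €21,000 each.
Eamon's share (€21,000) passes entirely to Zubin.
Hollis's share (€42,000) passes entirely to Dagny.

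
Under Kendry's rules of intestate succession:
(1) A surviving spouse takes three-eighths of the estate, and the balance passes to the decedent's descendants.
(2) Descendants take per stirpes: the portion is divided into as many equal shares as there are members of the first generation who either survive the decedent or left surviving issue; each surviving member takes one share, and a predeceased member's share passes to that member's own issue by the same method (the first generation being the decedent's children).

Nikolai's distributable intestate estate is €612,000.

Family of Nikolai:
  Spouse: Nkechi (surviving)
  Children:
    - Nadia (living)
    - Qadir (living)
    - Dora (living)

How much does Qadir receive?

Qadir receives €127,500.

Nkechi takes three-eighths of €612,000 = €229,500. The remaining €382,500 passes to the descendants.
The descendants' portion (€382,500) is divided into 3 shares of €127,500: Nadia, Qadir, and Dora each take €127,500.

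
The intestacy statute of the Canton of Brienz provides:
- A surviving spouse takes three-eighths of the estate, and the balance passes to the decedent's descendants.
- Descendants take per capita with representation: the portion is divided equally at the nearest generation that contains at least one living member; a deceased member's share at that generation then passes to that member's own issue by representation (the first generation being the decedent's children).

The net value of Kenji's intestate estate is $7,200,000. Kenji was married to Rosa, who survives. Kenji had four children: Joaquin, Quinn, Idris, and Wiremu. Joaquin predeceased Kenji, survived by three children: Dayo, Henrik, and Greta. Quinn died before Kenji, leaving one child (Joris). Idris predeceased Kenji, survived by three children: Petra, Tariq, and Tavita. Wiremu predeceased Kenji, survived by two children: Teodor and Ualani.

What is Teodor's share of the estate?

Teodor receives $500,000.

Rosa takes three-eighths of $7,200,000 = $2,700,000. The remaining $4,500,000 passes to the descendants.
No child survives, so the initial division is made at the grandchildren's generation.
The descendants' portion ($4,500,000) is divided into 9 shares of $500,000: Dayo, Henrik, Greta, Joris, Petra, Tariq, Tavita, Teodor, and Ualani each take $500,000.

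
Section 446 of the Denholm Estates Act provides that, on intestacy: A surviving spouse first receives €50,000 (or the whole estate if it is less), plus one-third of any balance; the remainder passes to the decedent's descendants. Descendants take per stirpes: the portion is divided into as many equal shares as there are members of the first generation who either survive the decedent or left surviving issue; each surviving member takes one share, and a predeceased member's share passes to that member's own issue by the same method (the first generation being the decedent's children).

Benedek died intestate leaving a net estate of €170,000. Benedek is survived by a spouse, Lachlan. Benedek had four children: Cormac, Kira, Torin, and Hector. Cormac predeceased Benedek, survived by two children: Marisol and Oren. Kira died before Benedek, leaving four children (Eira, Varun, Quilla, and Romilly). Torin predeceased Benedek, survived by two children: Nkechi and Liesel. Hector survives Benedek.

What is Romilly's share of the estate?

Lachlan first takes €50,000, leaving a balance of €120,000. Lachlan then takes one-third of the balance (€40,000), for a total of €90,000. The remaining €80,000 passes to the descendants.
The descendants' portion (€80,000) is divided into 4 shares of €20,000: Hector takes €20,000; Cormac's €20,000 share passes to Cormac's issue; Kira's €20,000 share passes to Kira's issue; Torin's €20,000 share passes to Torin's issue.
Cormac's share (€20,000) is divided into 2 shares of €10,000: Marisol and Oren each take €10,000.
Kira's share (€20,000) is divided into 4 shares of €5,000: Eira, Varun, Quilla, and Romilly each take €5,000.
Torin's share (€20,000) is divided into 2 shares of €10,000: Nkechi and Liesel each take €10,000.

Romilly receives €5,000.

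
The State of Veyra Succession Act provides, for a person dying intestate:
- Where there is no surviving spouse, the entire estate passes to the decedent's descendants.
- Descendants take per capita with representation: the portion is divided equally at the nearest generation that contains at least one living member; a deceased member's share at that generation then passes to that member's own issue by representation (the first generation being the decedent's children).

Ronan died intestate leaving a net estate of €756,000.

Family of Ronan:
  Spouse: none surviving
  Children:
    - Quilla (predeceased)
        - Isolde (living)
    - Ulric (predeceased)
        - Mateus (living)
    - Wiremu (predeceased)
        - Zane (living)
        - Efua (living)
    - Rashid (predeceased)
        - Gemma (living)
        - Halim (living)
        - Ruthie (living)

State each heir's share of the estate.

The entire €756,000 passes to the descendants.
No child survives, so the initial division is made at the grandchildren's generation.
That amount (€756,000) is divided into 7 shares of €108,000: Isolde, Mateus, Zane, Efua, Gemma, Halim, and Ruthie each take €108,000.

Isolde: €108,000; Mateus: €108,000; Zane: €108,000; Efua: €108,000; Gemma: €108,000; Halim: €108,000; Ruthie: €108,000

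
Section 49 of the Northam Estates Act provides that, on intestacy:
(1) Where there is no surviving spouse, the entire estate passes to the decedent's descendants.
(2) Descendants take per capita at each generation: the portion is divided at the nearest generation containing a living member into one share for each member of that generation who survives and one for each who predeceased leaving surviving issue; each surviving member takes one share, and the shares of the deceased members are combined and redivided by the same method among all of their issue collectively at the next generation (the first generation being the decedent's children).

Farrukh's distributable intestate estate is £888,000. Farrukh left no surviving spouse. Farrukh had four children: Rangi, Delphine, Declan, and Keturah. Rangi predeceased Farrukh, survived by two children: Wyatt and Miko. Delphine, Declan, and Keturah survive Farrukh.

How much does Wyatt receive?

Wyatt receives £111,000.

The entire £888,000 passes to the descendants.
That amount (£888,000) is divided at the children's generation into 4 shares of £222,000. Delphine, Declan, and Keturah each take £222,000. The remaining share for the deceased Rangi (£222,000) is carried to the next generation.
That pool (£222,000) is divided at the grandchildren's generation equally among Wyatt and Miko: £111,000 each.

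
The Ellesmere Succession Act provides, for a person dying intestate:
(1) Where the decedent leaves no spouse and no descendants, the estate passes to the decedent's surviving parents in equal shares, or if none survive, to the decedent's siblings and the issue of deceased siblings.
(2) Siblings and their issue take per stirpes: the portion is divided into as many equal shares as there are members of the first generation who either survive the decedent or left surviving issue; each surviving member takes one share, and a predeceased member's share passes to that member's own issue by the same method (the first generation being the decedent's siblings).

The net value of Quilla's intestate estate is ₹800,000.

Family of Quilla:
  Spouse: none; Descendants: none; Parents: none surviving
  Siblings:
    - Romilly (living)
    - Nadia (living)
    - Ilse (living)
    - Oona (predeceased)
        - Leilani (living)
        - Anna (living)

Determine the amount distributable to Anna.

Anna receives ₹100,000.

The entire ₹800,000 passes to the siblings and their issue.
That amount (₹800,000) is divided into 4 shares of ₹200,000: Romilly, Nadia, and Ilse each take ₹200,000; Oona's ₹200,000 share passes to Oona's issue.
Oona's share (₹200,000) is divided into 2 shares of ₹100,000: Leilani and Anna each take ₹100,000.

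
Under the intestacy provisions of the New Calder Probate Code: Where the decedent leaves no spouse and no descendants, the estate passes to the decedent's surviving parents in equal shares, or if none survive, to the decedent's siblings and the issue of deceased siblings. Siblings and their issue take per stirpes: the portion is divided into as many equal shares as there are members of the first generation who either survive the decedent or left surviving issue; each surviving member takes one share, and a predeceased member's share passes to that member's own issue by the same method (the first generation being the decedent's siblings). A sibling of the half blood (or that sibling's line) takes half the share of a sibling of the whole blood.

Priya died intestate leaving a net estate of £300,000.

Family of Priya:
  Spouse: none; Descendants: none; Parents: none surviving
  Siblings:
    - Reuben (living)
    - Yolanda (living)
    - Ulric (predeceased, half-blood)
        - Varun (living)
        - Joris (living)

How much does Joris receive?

The entire £300,000 passes to the siblings and their issue.
Counting each half-blood sibling's line as half a unit, there are 5/2 units in £300,000, so one unit is £120,000. Whole-blood lines (Reuben and Yolanda) take £120,000 each; half-blood lines (Ulric) take £60,000 each.
Ulric's share (£60,000) is divided into 2 shares of £30,000: Varun and Joris each take £30,000.

Joris receives £30,000.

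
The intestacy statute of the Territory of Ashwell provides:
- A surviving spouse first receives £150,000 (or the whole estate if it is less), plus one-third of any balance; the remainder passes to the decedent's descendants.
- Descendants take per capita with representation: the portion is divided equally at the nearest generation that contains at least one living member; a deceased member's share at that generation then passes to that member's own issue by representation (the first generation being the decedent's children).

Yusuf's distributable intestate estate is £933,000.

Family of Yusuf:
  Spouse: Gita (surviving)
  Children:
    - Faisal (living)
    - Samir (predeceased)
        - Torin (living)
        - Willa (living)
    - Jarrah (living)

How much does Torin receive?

Gita first takes £150,000, leaving a balance of £783,000. Gita then takes one-third of the balance (£261,000), for a total of £411,000. The remaining £522,000 passes to the descendants.
The descendants' portion (£522,000) is divided into 3 shares of £174,000: Faisal and Jarrah each take £174,000; Samir's £174,000 share passes to Samir's issue.
Samir's share (£174,000) is divided into 2 shares of £87,000: Torin and Willa each take £87,000.

Torin receives £87,000.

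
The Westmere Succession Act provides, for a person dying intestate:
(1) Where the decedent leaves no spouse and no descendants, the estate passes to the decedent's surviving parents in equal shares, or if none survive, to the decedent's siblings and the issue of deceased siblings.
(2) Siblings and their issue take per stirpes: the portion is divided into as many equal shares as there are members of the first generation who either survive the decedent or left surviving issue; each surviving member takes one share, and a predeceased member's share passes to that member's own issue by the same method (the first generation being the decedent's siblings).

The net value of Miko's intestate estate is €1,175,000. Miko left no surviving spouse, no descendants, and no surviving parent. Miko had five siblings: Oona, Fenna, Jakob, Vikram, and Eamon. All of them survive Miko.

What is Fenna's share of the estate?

The entire €1,175,000 passes to the siblings and their issue.
That amount (€1,175,000) is divided into 5 shares of €235,000: Oona, Fenna, Jakob, Vikram, and Eamon each take €235,000.

Fenna receives €235,000.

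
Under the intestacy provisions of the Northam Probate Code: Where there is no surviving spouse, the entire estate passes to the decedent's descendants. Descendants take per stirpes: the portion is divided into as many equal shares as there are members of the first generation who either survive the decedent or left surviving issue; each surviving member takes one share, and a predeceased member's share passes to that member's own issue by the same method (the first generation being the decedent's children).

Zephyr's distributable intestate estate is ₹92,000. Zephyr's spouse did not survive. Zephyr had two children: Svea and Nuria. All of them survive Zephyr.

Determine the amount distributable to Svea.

The entire ₹92,000 passes to the descendants.
That amount (₹92,000) is divided into 2 shares of ₹46,000: Svea and Nuria each take ₹46,000.

Svea receives ₹46,000.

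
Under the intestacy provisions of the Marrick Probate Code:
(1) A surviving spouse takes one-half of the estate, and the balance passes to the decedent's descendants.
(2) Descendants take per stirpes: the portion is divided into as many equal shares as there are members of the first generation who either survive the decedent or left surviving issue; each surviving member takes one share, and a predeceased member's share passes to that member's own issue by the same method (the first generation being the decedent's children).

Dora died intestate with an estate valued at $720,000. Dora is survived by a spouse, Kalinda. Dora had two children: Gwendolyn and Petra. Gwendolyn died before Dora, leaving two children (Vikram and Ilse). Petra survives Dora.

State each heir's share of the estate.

Kalinda takes one-half of $720,000 = $360,000. The remaining $360,000 passes to the descendants.
The descendants' portion ($360,000) is divided into 2 shares of $180,000: Petra takes $180,000; Gwendolyn's $180,000 share passes to Gwendolyn's issue.
Gwendolyn's share ($180,000) is divided into 2 shares of $90,000: Vikram and Ilse each take $90,000.

Kalinda: $360,000; Vikram: $90,000; Ilse: $90,000; Petra: $180,000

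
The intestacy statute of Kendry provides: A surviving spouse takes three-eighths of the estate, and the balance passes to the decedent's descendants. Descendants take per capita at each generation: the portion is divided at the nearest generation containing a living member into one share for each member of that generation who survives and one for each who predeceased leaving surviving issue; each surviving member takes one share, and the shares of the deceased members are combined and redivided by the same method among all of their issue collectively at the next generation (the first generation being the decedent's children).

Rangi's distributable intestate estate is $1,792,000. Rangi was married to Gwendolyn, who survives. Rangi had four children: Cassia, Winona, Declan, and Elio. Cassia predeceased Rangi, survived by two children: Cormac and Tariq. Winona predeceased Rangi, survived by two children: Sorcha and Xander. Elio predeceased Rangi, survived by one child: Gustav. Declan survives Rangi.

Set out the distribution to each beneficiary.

Gwendolyn takes three-eighths of $1,792,000 = $672,000. The remaining $1,120,000 passes to the descendants.
The descendants' portion ($1,120,000) is divided at the children's generation into 4 shares of $280,000. Declan takes $280,000. The 3 shares of the deceased (Cassia, Winona, and Elio) are combined into a pool of $840,000.
That pool ($840,000) is divided at the grandchildren's generation equally among Cormac, Tariq, Sorcha, Xander, and Gustav: $168,000 each.

Gwendolyn: $672,000; Cormac: $168,000; Tariq: $168,000; Sorcha: $168,000; Xander: $168,000; Declan: $280,000; Gustav: $168,000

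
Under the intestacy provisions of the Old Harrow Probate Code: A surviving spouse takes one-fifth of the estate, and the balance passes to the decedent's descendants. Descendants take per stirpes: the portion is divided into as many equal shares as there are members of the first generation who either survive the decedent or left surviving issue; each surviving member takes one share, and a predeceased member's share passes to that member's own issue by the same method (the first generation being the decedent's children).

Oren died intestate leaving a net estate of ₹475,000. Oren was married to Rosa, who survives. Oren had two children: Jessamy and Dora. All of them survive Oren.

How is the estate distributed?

Rosa: ₹95,000; Jessamy: ₹190,000; Dora: ₹190,000

Rosa takes one-fifth of ₹475,000 = ₹95,000. The remaining ₹380,000 passes to the descendants.
The descendants' portion (₹380,000) is divided into 2 shares of ₹190,000: Jessamy and Dora each take ₹190,000.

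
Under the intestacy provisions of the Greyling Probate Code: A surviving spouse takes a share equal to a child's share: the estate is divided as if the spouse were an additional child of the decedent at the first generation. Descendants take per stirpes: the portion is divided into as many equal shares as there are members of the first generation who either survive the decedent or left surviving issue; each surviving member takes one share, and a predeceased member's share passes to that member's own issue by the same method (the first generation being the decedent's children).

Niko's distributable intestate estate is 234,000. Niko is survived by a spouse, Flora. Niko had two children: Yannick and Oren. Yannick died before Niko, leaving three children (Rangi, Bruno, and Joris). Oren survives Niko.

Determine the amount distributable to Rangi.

Rangi receives 26,000.

The spouse counts as an additional share at the children's level, so there are 3 primary shares of 78,000. Flora takes one such share (78,000).
The children's combined portion (156,000) is divided into 2 shares of 78,000: Oren takes 78,000; Yannick's 78,000 share passes to Yannick's issue.
Yannick's share (78,000) is divided into 3 shares of 26,000: Rangi, Bruno, and Joris each take 26,000.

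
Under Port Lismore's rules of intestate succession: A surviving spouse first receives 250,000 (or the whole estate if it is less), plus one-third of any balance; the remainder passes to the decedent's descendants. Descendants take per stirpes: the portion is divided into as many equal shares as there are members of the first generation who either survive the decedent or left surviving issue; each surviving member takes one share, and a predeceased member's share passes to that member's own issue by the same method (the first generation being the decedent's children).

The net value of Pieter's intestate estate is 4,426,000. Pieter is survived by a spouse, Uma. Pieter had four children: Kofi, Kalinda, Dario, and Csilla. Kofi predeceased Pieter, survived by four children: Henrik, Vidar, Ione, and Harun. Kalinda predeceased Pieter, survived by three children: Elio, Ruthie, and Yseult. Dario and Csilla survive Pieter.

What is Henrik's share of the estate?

Uma first takes 250,000, leaving a balance of 4,176,000. Uma then takes one-third of the balance (1,392,000), for a total of 1,642,000. The remaining 2,784,000 passes to the descendants.
The descendants' portion (2,784,000) is divided into 4 shares of 696,000: Dario and Csilla each take 696,000; Kofi's 696,000 share passes to Kofi's issue; Kalinda's 696,000 share passes to Kalinda's issue.
Kofi's share (696,000) is divided into 4 shares of 174,000: Henrik, Vidar, Ione, and Harun each take 174,000.
Kalinda's share (696,000) is divided into 3 shares of 232,000: Elio, Ruthie, and Yseult each take 232,000.

Henrik receives 174,000.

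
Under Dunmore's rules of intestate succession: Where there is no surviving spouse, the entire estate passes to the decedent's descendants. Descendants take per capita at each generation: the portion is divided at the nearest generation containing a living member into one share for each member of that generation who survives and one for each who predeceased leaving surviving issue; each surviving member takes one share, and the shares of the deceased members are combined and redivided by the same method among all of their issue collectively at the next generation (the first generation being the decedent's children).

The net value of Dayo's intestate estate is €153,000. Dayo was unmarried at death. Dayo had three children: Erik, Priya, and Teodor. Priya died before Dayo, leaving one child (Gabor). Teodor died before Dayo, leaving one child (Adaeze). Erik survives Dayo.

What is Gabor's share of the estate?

The entire €153,000 passes to the descendants.
That amount (€153,000) is divided at the children's generation into 3 shares of €51,000. Erik takes €51,000. The 2 shares of the deceased (Priya and Teodor) are combined into a pool of €102,000.
That pool (€102,000) is divided at the grandchildren's generation equally among Gabor and Adaeze: €51,000 each.

Gabor receives €51,000.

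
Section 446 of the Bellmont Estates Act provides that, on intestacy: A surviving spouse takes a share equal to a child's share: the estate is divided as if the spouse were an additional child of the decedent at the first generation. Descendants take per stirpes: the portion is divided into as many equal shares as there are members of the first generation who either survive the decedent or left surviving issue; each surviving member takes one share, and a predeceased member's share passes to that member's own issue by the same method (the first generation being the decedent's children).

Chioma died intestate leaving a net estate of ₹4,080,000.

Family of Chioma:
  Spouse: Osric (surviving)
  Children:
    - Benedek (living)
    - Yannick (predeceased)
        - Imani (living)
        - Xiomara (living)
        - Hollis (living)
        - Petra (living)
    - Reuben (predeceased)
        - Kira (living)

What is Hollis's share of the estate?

Hollis receives ₹255,000.

The spouse counts as an additional share at the children's level, so there are 4 primary shares of ₹1,020,000. Osric takes one such share (₹1,020,000).
The children's combined portion (₹3,060,000) is divided into 3 shares of ₹1,020,000: Benedek takes ₹1,020,000; Yannick's ₹1,020,000 share passes to Yannick's issue; Reuben's ₹1,020,000 share passes to Reuben's issue.
Yannick's share (₹1,020,000) is divided into 4 shares of ₹255,000: Imani, Xiomara, Hollis, and Petra each take ₹255,000.
Reuben's share (₹1,020,000) passes entirely to Kira.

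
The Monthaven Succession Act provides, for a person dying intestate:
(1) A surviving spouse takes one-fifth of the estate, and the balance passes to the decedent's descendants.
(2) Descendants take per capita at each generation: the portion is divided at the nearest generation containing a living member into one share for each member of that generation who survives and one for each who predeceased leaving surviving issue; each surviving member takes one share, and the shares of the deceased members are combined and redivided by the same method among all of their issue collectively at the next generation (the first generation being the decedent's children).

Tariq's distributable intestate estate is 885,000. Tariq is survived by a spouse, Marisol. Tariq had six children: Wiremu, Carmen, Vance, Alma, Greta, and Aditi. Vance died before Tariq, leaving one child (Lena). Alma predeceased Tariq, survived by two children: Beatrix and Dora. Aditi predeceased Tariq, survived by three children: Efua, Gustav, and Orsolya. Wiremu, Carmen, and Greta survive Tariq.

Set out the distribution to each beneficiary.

Marisol takes one-fifth of 885,000 = 177,000. The remaining 708,000 passes to the descendants.
The descendants' portion (708,000) is divided at the children's generation into 6 shares of 118,000. Wiremu, Carmen, and Greta each take 118,000. The 3 shares of the deceased (Vance, Alma, and Aditi) are combined into a pool of 354,000.
That pool (354,000) is divided at the grandchildren's generation equally among Lena, Beatrix, Dora, Efua, Gustav, and Orsolya: 59,000 each.

Marisol: 177,000; Wiremu: 118,000; Carmen: 118,000; Lena: 59,000; Beatrix: 59,000; Dora: 59,000; Greta: 118,000; Efua: 59,000; Gustav: 59,000; Orsolya: 59,000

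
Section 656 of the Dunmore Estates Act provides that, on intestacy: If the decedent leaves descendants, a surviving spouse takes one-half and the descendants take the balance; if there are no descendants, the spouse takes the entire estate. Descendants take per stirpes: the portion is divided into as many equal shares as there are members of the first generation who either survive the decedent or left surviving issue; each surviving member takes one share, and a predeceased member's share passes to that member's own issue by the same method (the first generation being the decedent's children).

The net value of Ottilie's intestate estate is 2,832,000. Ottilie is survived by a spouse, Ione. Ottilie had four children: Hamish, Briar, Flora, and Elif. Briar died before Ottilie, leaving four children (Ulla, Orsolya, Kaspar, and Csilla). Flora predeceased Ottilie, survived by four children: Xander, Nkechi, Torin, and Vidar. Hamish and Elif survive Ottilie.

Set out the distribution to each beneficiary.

Ione takes one-half of 2,832,000 = 1,416,000. The remaining 1,416,000 passes to the descendants.
The descendants' portion (1,416,000) is divided into 4 shares of 354,000: Hamish and Elif each take 354,000; Briar's 354,000 share passes to Briar's issue; Flora's 354,000 share passes to Flora's issue.
Briar's share (354,000) is divided into 4 shares of 88,500: Ulla, Orsolya, Kaspar, and Csilla each take 88,500.
Flora's share (354,000) is divided into 4 shares of 88,500: Xander, Nkechi, Torin, and Vidar each take 88,500.

Ione: 1,416,000; Hamish: 354,000; Ulla: 88,500; Orsolya: 88,500; Kaspar: 88,500; Csilla: 88,500; Xander: 88,500; Nkechi: 88,500; Torin: 88,500; Vidar: 88,500; Elif: 354,000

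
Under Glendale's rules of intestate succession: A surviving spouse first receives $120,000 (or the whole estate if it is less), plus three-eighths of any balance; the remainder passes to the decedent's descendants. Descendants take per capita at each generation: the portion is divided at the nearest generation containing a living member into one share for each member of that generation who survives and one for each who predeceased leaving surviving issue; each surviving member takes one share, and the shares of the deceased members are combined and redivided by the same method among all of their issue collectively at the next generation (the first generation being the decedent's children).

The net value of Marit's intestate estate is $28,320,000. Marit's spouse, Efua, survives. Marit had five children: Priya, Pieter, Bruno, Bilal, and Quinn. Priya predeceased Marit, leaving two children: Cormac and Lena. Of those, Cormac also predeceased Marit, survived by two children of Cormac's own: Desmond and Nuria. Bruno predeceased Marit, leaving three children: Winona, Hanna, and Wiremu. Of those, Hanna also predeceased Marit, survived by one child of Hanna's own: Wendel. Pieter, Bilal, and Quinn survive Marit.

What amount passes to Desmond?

Efua first takes $120,000, leaving a balance of $28,200,000. Efua then takes three-eighths of the balance ($10,575,000), for a total of $10,695,000. The remaining $17,625,000 passes to the descendants.
The descendants' portion ($17,625,000) is divided at the children's generation into 5 shares of $3,525,000. Pieter, Bilal, and Quinn each take $3,525,000. The 2 shares of the deceased (Priya and Bruno) are combined into a pool of $7,050,000.
That pool ($7,050,000) is divided at the grandchildren's generation into 5 shares of $1,410,000. Lena, Winona, and Wiremu each take $1,410,000. The 2 shares of the deceased (Cormac and Hanna) are combined into a pool of $2,820,000.
That pool ($2,820,000) is divided at the great-grandchildren's generation equally among Desmond, Nuria, and Wendel: $940,000 each.

Desmond receives $940,000.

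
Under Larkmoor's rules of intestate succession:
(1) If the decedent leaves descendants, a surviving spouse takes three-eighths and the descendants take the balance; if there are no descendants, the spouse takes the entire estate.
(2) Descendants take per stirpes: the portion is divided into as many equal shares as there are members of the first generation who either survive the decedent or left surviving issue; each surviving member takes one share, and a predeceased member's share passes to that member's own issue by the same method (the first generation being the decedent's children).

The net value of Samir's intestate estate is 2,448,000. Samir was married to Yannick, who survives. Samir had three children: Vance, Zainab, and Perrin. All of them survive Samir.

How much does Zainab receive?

Zainab receives 510,000.

Yannick takes three-eighths of 2,448,000 = 918,000. The remaining 1,530,000 passes to the descendants.
The descendants' portion (1,530,000) is divided into 3 shares of 510,000: Vance, Zainab, and Perrin each take 510,000.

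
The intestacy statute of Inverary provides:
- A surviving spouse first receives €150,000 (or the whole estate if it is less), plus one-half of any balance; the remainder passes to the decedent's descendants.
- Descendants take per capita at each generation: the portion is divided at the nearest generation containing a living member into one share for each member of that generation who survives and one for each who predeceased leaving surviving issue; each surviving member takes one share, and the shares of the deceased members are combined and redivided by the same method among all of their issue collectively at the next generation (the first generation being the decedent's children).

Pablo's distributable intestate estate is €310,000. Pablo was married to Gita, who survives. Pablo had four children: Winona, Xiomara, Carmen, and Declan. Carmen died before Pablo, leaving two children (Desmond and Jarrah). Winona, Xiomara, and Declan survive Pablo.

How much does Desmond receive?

Desmond receives €10,000.

Gita first takes €150,000, leaving a balance of €160,000. Gita then takes one-half of the balance (€80,000), for a total of €230,000. The remaining €80,000 passes to the descendants.
The descendants' portion (€80,000) is divided at the children's generation into 4 shares of €20,000. Winona, Xiomara, and Declan each take €20,000. The remaining share for the deceased Carmen (€20,000) is carried to the next generation.
That pool (€20,000) is divided at the grandchildren's generation equally among Desmond and Jarrah: €10,000 each.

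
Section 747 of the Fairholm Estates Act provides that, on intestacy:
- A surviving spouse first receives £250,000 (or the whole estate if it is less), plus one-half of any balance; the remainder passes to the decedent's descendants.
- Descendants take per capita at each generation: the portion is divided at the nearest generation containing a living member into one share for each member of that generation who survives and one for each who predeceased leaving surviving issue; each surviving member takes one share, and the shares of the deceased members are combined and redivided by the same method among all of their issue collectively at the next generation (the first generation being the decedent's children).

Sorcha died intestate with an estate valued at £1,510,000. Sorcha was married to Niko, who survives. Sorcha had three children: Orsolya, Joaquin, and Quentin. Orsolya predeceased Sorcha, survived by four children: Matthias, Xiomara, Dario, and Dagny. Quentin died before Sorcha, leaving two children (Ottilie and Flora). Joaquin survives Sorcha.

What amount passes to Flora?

Niko first takes £250,000, leaving a balance of £1,260,000. Niko then takes one-half of the balance (£630,000), for a total of £880,000. The remaining £630,000 passes to the descendants.
The descendants' portion (£630,000) is divided at the children's generation into 3 shares of £210,000. Joaquin takes £210,000. The 2 shares of the deceased (Orsolya and Quentin) are combined into a pool of £420,000.
That pool (£420,000) is divided at the grandchildren's generation equally among Matthias, Xiomara, Dario, Dagny, Ottilie, and Flora: £70,000 each.

Flora receives £70,000.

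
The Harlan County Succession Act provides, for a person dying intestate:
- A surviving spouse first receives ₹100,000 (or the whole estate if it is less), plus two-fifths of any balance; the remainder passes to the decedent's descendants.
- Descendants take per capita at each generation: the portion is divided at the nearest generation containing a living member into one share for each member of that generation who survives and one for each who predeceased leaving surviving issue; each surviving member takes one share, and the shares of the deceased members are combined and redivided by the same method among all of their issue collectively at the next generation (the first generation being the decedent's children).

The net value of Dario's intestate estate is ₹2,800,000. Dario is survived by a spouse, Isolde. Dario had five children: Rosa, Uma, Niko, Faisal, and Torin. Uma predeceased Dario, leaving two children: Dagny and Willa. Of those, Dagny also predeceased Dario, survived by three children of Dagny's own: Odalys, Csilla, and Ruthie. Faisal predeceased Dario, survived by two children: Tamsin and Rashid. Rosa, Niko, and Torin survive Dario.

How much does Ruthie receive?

Isolde first takes ₹100,000, leaving a balance of ₹2,700,000. Isolde then takes two-fifths of the balance (₹1,080,000), for a total of ₹1,180,000. The remaining ₹1,620,000 passes to the descendants.
The descendants' portion (₹1,620,000) is divided at the children's generation into 5 shares of ₹324,000. Rosa, Niko, and Torin each take ₹324,000. The 2 shares of the deceased (Uma and Faisal) are combined into a pool of ₹648,000.
That pool (₹648,000) is divided at the grandchildren's generation into 4 shares of ₹162,000. Willa, Tamsin, and Rashid each take ₹162,000. The remaining share for the deceased Dagny (₹162,000) is carried to the next generation.
That pool (₹162,000) is divided at the great-grandchildren's generation equally among Odalys, Csilla, and Ruthie: ₹54,000 each.

Ruthie receives ₹54,000.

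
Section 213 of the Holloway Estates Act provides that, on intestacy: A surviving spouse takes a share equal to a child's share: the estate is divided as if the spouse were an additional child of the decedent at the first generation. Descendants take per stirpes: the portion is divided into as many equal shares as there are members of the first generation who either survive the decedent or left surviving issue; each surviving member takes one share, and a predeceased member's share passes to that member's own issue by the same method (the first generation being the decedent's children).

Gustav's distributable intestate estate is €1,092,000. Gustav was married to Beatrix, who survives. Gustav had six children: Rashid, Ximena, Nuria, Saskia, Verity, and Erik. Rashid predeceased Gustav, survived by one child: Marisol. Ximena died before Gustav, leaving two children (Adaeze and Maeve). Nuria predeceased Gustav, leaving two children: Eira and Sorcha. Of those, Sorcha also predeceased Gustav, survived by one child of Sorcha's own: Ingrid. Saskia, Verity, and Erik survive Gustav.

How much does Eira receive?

The spouse counts as an additional share at the children's level, so there are 7 primary shares of €156,000. Beatrix takes one such share (€156,000).
The children's combined portion (€936,000) is divided into 6 shares of €156,000: Saskia, Verity, and Erik each take €156,000; Rashid's €156,000 share passes to Rashid's issue; Ximena's €156,000 share passes to Ximena's issue; Nuria's €156,000 share passes to Nuria's issue.
Rashid's share (€156,000) passes entirely to Marisol.
Ximena's share (€156,000) is divided into 2 shares of €78,000: Adaeze and Maeve each take €78,000.
Nuria's share (€156,000) is divided into 2 shares of €78,000: Eira takes €78,000; Sorcha's €78,000 share passes to Sorcha's issue.
Sorcha's share (€78,000) passes entirely to Ingrid.

Eira receives €78,000.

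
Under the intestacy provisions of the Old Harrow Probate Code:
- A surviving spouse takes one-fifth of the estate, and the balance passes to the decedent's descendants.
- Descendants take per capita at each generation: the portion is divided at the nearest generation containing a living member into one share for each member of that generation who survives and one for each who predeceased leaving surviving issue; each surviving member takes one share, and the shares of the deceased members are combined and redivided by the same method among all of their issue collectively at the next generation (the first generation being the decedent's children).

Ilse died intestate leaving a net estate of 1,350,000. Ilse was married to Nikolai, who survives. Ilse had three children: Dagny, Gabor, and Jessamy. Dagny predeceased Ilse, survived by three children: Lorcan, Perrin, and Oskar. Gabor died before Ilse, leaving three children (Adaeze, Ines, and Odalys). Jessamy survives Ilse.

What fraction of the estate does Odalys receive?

Odalys receives 4/45 of the estate.

Nikolai takes one-fifth of 1,350,000 = 270,000. The remaining 1,080,000 passes to the descendants.
The descendants' portion (1,080,000) is divided at the children's generation into 3 shares of 360,000. Jessamy takes 360,000. The 2 shares of the deceased (Dagny and Gabor) are combined into a pool of 720,000.
That pool (720,000) is divided at the grandchildren's generation equally among Lorcan, Perrin, Oskar, Adaeze, Ines, and Odalys: 120,000 each.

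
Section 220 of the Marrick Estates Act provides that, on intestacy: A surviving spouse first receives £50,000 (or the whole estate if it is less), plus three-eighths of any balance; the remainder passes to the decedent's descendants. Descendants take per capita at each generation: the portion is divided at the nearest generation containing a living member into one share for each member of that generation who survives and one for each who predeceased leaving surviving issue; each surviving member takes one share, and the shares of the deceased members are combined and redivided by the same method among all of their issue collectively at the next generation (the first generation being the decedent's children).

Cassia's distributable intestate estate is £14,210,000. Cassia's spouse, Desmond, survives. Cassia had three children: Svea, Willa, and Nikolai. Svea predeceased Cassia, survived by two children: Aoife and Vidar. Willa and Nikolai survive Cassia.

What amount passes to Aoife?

Desmond first takes £50,000, leaving a balance of £14,160,000. Desmond then takes three-eighths of the balance (£5,310,000), for a total of £5,360,000. The remaining £8,850,000 passes to the descendants.
The descendants' portion (£8,850,000) is divided at the children's generation into 3 shares of £2,950,000. Willa and Nikolai each take £2,950,000. The remaining share for the deceased Svea (£2,950,000) is carried to the next generation.
That pool (£2,950,000) is divided at the grandchildren's generation equally among Aoife and Vidar: £1,475,000 each.

Aoife receives £1,475,000.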